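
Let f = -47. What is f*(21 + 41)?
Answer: -2914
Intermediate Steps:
f*(21 + 41) = -47*(21 + 41) = -47*62 = -2914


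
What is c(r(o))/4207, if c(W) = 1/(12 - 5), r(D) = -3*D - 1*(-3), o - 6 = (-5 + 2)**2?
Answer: 1/29449 ≈ 3.3957e-5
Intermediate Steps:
o = 15 (o = 6 + (-5 + 2)**2 = 6 + (-3)**2 = 6 + 9 = 15)
r(D) = 3 - 3*D (r(D) = -3*D + 3 = 3 - 3*D)
c(W) = 1/7
c(r(o))/4207 = (1/7)/4207 = (1/7)*(1/4207) = 1/29449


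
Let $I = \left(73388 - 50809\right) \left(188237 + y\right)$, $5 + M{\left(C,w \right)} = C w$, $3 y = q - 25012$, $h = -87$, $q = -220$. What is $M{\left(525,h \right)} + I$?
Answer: $\frac{12180759301}{3} \approx 4.0603 \cdot 10^{9}$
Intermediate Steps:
$y = - \frac{25232}{3}$ ($y = \frac{-220 - 25012}{3} = \frac{1}{3} \left(-25232\right) = - \frac{25232}{3} \approx -8410.7$)
$M{\left(C,w \right)} = -5 + C w$
$I = \frac{12180896341}{3}$ ($I = \left(73388 - 50809\right) \left(188237 - \frac{25232}{3}\right) = 22579 \cdot \frac{539479}{3} = \frac{12180896341}{3} \approx 4.0603 \cdot 10^{9}$)
$M{\left(525,h \right)} + I = \left(-5 + 525 \left(-87\right)\right) + \frac{12180896341}{3} = \left(-5 - 45675\right) + \frac{12180896341}{3} = -45680 + \frac{12180896341}{3} = \frac{12180759301}{3}$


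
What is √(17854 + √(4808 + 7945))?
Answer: √(17854 + 3*√1417) ≈ 134.04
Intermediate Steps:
√(17854 + √(4808 + 7945)) = √(17854 + √12753) = √(17854 + 3*√1417)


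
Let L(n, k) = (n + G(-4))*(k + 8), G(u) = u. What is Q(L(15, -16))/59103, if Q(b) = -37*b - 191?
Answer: 3065/59103 ≈ 0.051859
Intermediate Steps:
L(n, k) = (-4 + n)*(8 + k) (L(n, k) = (n - 4)*(k + 8) = (-4 + n)*(8 + k))
Q(b) = -191 - 37*b
Q(L(15, -16))/59103 = (-191 - 37*(-32 - 4*(-16) + 8*15 - 16*15))/59103 = (-191 - 37*(-32 + 64 + 120 - 240))*(1/59103) = (-191 - 37*(-88))*(1/59103) = (-191 + 3256)*(1/59103) = 3065*(1/59103) = 3065/59103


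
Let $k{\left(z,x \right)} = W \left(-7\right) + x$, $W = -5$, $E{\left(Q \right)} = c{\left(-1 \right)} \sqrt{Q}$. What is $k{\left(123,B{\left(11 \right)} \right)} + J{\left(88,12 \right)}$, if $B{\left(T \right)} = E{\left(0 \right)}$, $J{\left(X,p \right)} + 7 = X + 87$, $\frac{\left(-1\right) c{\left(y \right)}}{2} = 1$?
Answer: $203$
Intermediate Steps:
$c{\left(y \right)} = -2$ ($c{\left(y \right)} = \left(-2\right) 1 = -2$)
$E{\left(Q \right)} = - 2 \sqrt{Q}$
$J{\left(X,p \right)} = 80 + X$ ($J{\left(X,p \right)} = -7 + \left(X + 87\right) = -7 + \left(87 + X\right) = 80 + X$)
$B{\left(T \right)} = 0$ ($B{\left(T \right)} = - 2 \sqrt{0} = \left(-2\right) 0 = 0$)
$k{\left(z,x \right)} = 35 + x$ ($k{\left(z,x \right)} = \left(-5\right) \left(-7\right) + x = 35 + x$)
$k{\left(123,B{\left(11 \right)} \right)} + J{\left(88,12 \right)} = \left(35 + 0\right) + \left(80 + 88\right) = 35 + 168 = 203$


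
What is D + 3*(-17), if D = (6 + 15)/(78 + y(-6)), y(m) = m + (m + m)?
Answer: -1013/20 ≈ -50.650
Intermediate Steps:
y(m) = 3*m (y(m) = m + 2*m = 3*m)
D = 7/20 (D = (6 + 15)/(78 + 3*(-6)) = 21/(78 - 18) = 21/60 = 21*(1/60) = 7/20 ≈ 0.35000)
D + 3*(-17) = 7/20 + 3*(-17) = 7/20 - 51 = -1013/20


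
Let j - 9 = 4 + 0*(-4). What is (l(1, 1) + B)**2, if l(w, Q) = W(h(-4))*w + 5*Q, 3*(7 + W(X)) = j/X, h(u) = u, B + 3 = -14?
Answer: 58081/144 ≈ 403.34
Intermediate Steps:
B = -17 (B = -3 - 14 = -17)
j = 13 (j = 9 + (4 + 0*(-4)) = 9 + (4 + 0) = 9 + 4 = 13)
W(X) = -7 + 13/(3*X) (W(X) = -7 + (13/X)/3 = -7 + 13/(3*X))
l(w, Q) = 5*Q - 97*w/12 (l(w, Q) = (-7 + (13/3)/(-4))*w + 5*Q = (-7 + (13/3)*(-1/4))*w + 5*Q = (-7 - 13/12)*w + 5*Q = -97*w/12 + 5*Q = 5*Q - 97*w/12)
(l(1, 1) + B)**2 = ((5*1 - 97/12*1) - 17)**2 = ((5 - 97/12) - 17)**2 = (-37/12 - 17)**2 = (-241/12)**2 = 58081/144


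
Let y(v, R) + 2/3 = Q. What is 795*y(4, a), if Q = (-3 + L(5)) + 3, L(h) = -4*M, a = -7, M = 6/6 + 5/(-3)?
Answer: 1590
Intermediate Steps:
M = -2/3 (M = 6*(1/6) + 5*(-1/3) = 1 - 5/3 = -2/3 ≈ -0.66667)
L(h) = 8/3 (L(h) = -4*(-2/3) = 8/3)
Q = 8/3 (Q = (-3 + 8/3) + 3 = -1/3 + 3 = 8/3 ≈ 2.6667)
y(v, R) = 2 (y(v, R) = -2/3 + 8/3 = 2)
795*y(4, a) = 795*2 = 1590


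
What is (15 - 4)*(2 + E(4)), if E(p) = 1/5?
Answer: 121/5 ≈ 24.200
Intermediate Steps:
E(p) = ⅕
(15 - 4)*(2 + E(4)) = (15 - 4)*(2 + ⅕) = 11*(11/5) = 121/5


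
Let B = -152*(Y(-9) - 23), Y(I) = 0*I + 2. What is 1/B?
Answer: 1/3192 ≈ 0.00031328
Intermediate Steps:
Y(I) = 2 (Y(I) = 0 + 2 = 2)
B = 3192 (B = -152*(2 - 23) = -152*(-21) = 3192)
1/B = 1/3192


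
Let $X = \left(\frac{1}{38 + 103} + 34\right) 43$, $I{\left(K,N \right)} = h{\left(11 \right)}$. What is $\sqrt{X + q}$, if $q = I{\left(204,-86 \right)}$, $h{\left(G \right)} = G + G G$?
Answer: $\frac{\sqrt{31696377}}{141} \approx 39.929$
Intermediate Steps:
$h{\left(G \right)} = G + G^{2}$
$I{\left(K,N \right)} = 132$ ($I{\left(K,N \right)} = 11 \left(1 + 11\right) = 11 \cdot 12 = 132$)
$q = 132$
$X = \frac{206185}{141}$ ($X = \left(\frac{1}{141} + 34\right) 43 = \frac{4795}{141} \cdot 43 = \frac{206185}{141} \approx 1462.3$)
$\sqrt{X + q} = \sqrt{\frac{206185}{141} + 132} = \sqrt{\frac{224797}{141}} = \frac{\sqrt{31696377}}{141}$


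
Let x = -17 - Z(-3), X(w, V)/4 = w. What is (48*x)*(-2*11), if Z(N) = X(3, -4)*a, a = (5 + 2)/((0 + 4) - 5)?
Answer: -70752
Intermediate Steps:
X(w, V) = 4*w
a = -7 (a = 7/(4 - 5) = 7/(-1) = 7*(-1) = -7)
Z(N) = -84 (Z(N) = (4*3)*(-7) = 12*(-7) = -84)
x = 67 (x = -17 - 1*(-84) = -17 + 84 = 67)
(48*x)*(-2*11) = (48*67)*(-2*11) = 3216*(-22) = -70752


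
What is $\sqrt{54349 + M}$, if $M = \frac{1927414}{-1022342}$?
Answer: $\frac{14 \sqrt{72452409893297}}{511171} \approx 233.12$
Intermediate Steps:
$M = - \frac{963707}{511171}$ ($M = 1927414 \left(- \frac{1}{1022342}\right) = - \frac{963707}{511171} \approx -1.8853$)
$\sqrt{54349 + M} = \sqrt{54349 - \frac{963707}{511171}} = \sqrt{\frac{27780668972}{511171}} = \frac{14 \sqrt{72452409893297}}{511171}$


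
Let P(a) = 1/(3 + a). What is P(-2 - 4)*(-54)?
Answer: 18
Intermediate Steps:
P(-2 - 4)*(-54) = -54/(3 + (-2 - 4)) = -54/(3 - 6) = -54/(-3) = -⅓*(-54) = 18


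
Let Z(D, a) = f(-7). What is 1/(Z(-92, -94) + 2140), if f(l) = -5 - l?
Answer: 1/2142 ≈ 0.00046685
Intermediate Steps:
Z(D, a) = 2 (Z(D, a) = -5 - 1*(-7) = -5 + 7 = 2)
1/(Z(-92, -94) + 2140) = 1/(2 + 2140) = 1/2142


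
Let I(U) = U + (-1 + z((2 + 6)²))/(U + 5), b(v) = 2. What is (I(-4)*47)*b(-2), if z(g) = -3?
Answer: -752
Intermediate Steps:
I(U) = U - 4/(5 + U) (I(U) = U + (-1 - 3)/(U + 5) = U - 4/(5 + U))
(I(-4)*47)*b(-2) = (((-4 + (-4)² + 5*(-4))/(5 - 4))*47)*2 = (((-4 + 16 - 20)/1)*47)*2 = ((1*(-8))*47)*2 = -8*47*2 = -376*2 = -752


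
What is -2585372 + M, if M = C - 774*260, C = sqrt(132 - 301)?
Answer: -2786612 + 13*I ≈ -2.7866e+6 + 13.0*I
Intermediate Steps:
C = 13*I (C = sqrt(-169) = 13*I ≈ 13.0*I)
M = -201240 + 13*I (M = 13*I - 774*260 = 13*I - 201240 = -201240 + 13*I ≈ -2.0124e+5 + 13.0*I)
-2585372 + M = -2585372 + (-201240 + 13*I) = -2786612 + 13*I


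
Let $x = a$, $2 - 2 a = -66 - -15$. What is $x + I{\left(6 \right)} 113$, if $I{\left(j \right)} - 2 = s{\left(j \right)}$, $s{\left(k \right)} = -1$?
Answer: $\frac{279}{2} \approx 139.5$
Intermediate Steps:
$a = \frac{53}{2}$ ($a = 1 - \frac{-66 - -15}{2} = 1 - \frac{-66 + 15}{2} = 1 - - \frac{51}{2} = 1 + \frac{51}{2} = \frac{53}{2} \approx 26.5$)
$x = \frac{53}{2} \approx 26.5$
$I{\left(j \right)} = 1$ ($I{\left(j \right)} = 2 - 1 = 1$)
$x + I{\left(6 \right)} 113 = \frac{53}{2} + 1 \cdot 113 = \frac{53}{2} + 113 = \frac{279}{2}$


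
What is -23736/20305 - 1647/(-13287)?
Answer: -93979299/89930845 ≈ -1.0450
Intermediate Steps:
-23736/20305 - 1647/(-13287) = -23736*1/20305 - 1647*(-1/13287) = -23736/20305 + 549/4429 = -93979299/89930845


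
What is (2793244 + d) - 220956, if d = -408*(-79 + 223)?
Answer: 2513536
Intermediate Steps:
d = -58752 (d = -408*144 = -58752)
(2793244 + d) - 220956 = (2793244 - 58752) - 220956 = 2734492 - 220956 = 2513536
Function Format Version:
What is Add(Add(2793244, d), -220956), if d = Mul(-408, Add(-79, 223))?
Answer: 2513536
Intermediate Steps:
d = -58752 (d = Mul(-408, 144) = -58752)
Add(Add(2793244, d), -220956) = Add(Add(2793244, -58752), -220956) = Add(2734492, -220956) = 2513536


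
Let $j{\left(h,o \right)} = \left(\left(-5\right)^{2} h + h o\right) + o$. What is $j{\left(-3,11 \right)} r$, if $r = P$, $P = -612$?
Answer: $59364$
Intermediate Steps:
$j{\left(h,o \right)} = o + 25 h + h o$ ($j{\left(h,o \right)} = \left(25 h + h o\right) + o = o + 25 h + h o$)
$r = -612$
$j{\left(-3,11 \right)} r = \left(11 + 25 \left(-3\right) - 33\right) \left(-612\right) = \left(11 - 75 - 33\right) \left(-612\right) = \left(-97\right) \left(-612\right) = 59364$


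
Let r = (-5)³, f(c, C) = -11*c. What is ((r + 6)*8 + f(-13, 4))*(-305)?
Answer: 246745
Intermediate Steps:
r = -125
((r + 6)*8 + f(-13, 4))*(-305) = ((-125 + 6)*8 - 11*(-13))*(-305) = (-119*8 + 143)*(-305) = (-952 + 143)*(-305) = -809*(-305) = 246745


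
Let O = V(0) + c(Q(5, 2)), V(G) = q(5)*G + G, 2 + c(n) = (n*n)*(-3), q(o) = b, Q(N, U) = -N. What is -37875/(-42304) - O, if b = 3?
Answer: 3295283/42304 ≈ 77.895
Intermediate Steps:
q(o) = 3
c(n) = -2 - 3*n² (c(n) = -2 + (n*n)*(-3) = -2 + n²*(-3) = -2 - 3*n²)
V(G) = 4*G (V(G) = 3*G + G = 4*G)
O = -77 (O = 4*0 + (-2 - 3*(-1*5)²) = 0 + (-2 - 3*(-5)²) = 0 + (-2 - 3*25) = 0 + (-2 - 75) = 0 - 77 = -77)
-37875/(-42304) - O = -37875/(-42304) - 1*(-77) = -37875*(-1/42304) + 77 = 37875/42304 + 77 = 3295283/42304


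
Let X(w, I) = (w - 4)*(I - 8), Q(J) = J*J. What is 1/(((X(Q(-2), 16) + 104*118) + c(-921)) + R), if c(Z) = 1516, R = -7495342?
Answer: -1/7481554 ≈ -1.3366e-7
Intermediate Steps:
Q(J) = J²
X(w, I) = (-8 + I)*(-4 + w) (X(w, I) = (-4 + w)*(-8 + I) = (-8 + I)*(-4 + w))
1/(((X(Q(-2), 16) + 104*118) + c(-921)) + R) = 1/((((32 - 8*(-2)² - 4*16 + 16*(-2)²) + 104*118) + 1516) - 7495342) = 1/((((32 - 8*4 - 64 + 16*4) + 12272) + 1516) - 7495342) = 1/((((32 - 32 - 64 + 64) + 12272) + 1516) - 7495342) = 1/(((0 + 12272) + 1516) - 7495342) = 1/((12272 + 1516) - 7495342) = 1/(13788 - 7495342) = 1/(-7481554) = -1/7481554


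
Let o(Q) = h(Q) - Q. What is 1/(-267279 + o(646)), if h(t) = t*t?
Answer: 1/149391 ≈ 6.6938e-6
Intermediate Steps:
h(t) = t²
o(Q) = Q² - Q
1/(-267279 + o(646)) = 1/(-267279 + 646*(-1 + 646)) = 1/(-267279 + 646*645) = 1/(-267279 + 416670) = 1/149391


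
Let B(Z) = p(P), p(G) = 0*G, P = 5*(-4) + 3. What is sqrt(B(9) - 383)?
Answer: I*sqrt(383) ≈ 19.57*I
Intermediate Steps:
P = -17 (P = -20 + 3 = -17)
p(G) = 0
B(Z) = 0
sqrt(B(9) - 383) = sqrt(0 - 383) = sqrt(-383) = I*sqrt(383)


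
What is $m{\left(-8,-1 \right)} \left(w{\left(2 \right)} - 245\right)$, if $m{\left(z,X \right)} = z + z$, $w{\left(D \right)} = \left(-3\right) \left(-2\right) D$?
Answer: $3728$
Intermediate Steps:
$w{\left(D \right)} = 6 D$
$m{\left(z,X \right)} = 2 z$
$m{\left(-8,-1 \right)} \left(w{\left(2 \right)} - 245\right) = 2 \left(-8\right) \left(6 \cdot 2 - 245\right) = - 16 \left(12 - 245\right) = \left(-16\right) \left(-233\right) = 3728$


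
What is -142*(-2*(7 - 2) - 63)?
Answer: 10366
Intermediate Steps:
-142*(-2*(7 - 2) - 63) = -142*(-2*5 - 63) = -142*(-10 - 63) = -142*(-73) = 10366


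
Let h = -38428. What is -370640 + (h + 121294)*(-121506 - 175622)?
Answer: -24622179488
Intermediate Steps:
-370640 + (h + 121294)*(-121506 - 175622) = -370640 + (-38428 + 121294)*(-121506 - 175622) = -370640 + 82866*(-297128) = -370640 - 24621808848 = -24622179488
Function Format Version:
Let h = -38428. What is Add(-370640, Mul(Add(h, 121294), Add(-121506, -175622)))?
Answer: -24622179488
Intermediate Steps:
Add(-370640, Mul(Add(h, 121294), Add(-121506, -175622))) = Add(-370640, Mul(Add(-38428, 121294), Add(-121506, -175622))) = Add(-370640, Mul(82866, -297128)) = Add(-370640, -24621808848) = -24622179488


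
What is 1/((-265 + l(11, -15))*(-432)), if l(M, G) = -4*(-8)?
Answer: 1/100656 ≈ 9.9348e-6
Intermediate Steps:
l(M, G) = 32
1/((-265 + l(11, -15))*(-432)) = 1/((-265 + 32)*(-432)) = 1/(-233*(-432)) = 1/100656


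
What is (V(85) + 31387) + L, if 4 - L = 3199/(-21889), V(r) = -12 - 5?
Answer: 98106955/3127 ≈ 31374.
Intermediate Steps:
V(r) = -17
L = 12965/3127 (L = 4 - 3199/(-21889) = 4 - 3199*(-1)/21889 = 4 - 1*(-457/3127) = 4 + 457/3127 = 12965/3127 ≈ 4.1461)
(V(85) + 31387) + L = (-17 + 31387) + 12965/3127 = 31370 + 12965/3127 = 98106955/3127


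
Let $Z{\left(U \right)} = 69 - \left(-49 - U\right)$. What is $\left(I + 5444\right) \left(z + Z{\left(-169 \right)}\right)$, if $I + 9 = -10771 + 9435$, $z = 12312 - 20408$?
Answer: $-33394553$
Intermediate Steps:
$z = -8096$
$I = -1345$ ($I = -9 + \left(-10771 + 9435\right) = -9 - 1336 = -1345$)
$Z{\left(U \right)} = 118 + U$ ($Z{\left(U \right)} = 69 + \left(49 + U\right) = 118 + U$)
$\left(I + 5444\right) \left(z + Z{\left(-169 \right)}\right) = \left(-1345 + 5444\right) \left(-8096 + \left(118 - 169\right)\right) = 4099 \left(-8096 - 51\right) = 4099 \left(-8147\right) = -33394553$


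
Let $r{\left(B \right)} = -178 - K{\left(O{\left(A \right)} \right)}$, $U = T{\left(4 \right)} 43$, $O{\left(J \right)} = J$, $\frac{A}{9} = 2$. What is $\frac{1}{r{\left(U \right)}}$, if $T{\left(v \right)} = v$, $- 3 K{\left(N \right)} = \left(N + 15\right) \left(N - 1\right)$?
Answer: $\frac{1}{9} \approx 0.11111$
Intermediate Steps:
$A = 18$ ($A = 9 \cdot 2 = 18$)
$K{\left(N \right)} = - \frac{\left(-1 + N\right) \left(15 + N\right)}{3}$ ($K{\left(N \right)} = - \frac{\left(N + 15\right) \left(N - 1\right)}{3} = - \frac{\left(15 + N\right) \left(-1 + N\right)}{3} = - \frac{\left(-1 + N\right) \left(15 + N\right)}{3}$)
$U = 172$ ($U = 4 \cdot 43 = 172$)
$r{\left(B \right)} = 9$ ($r{\left(B \right)} = -178 - \left(5 - 84 - \frac{18^{2}}{3}\right) = -178 - \left(5 - 84 - 108\right) = -178 - -187 = -178 + 187 = 9$)
$\frac{1}{r{\left(U \right)}} = \frac{1}{9}$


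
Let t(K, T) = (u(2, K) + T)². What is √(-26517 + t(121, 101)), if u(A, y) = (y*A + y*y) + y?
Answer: 2*√57033627 ≈ 15104.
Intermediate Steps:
u(A, y) = y + y² + A*y (u(A, y) = (A*y + y²) + y = (y² + A*y) + y = y + y² + A*y)
t(K, T) = (T + K*(3 + K))² (t(K, T) = (K*(1 + 2 + K) + T)² = (K*(3 + K) + T)² = (T + K*(3 + K))²)
√(-26517 + t(121, 101)) = √(-26517 + (101 + 121*(3 + 121))²) = √(-26517 + (101 + 121*124)²) = √(-26517 + (101 + 15004)²) = √(-26517 + 15105²) = √(-26517 + 228161025) = √228134508 = 2*√57033627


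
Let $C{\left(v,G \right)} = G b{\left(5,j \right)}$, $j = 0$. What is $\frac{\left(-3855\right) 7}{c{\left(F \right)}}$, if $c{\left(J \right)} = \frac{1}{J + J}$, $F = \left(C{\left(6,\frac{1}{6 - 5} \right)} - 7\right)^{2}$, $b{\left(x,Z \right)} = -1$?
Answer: $-3454080$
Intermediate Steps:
$C{\left(v,G \right)} = - G$ ($C{\left(v,G \right)} = G \left(-1\right) = - G$)
$F = 64$ ($F = \left(- \frac{1}{6 - 5} - 7\right)^{2} = \left(- 1^{-1} - 7\right)^{2} = \left(\left(-1\right) 1 - 7\right)^{2} = \left(-1 - 7\right)^{2} = \left(-8\right)^{2} = 64$)
$c{\left(J \right)} = \frac{1}{2 J}$
$\frac{\left(-3855\right) 7}{c{\left(F \right)}} = \frac{\left(-3855\right) 7}{\frac{1}{2} \cdot \frac{1}{64}} = - \frac{26985}{\frac{1}{2} \cdot \frac{1}{64}} = - 26985 \frac{1}{\frac{1}{128}} = \left(-26985\right) 128 = -3454080$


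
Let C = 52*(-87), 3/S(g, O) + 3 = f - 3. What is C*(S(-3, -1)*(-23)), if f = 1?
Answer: -312156/5 ≈ -62431.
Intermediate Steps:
S(g, O) = -⅗ (S(g, O) = 3/(-3 + (1 - 3)) = 3/(-3 - 2) = 3/(-5) = 3*(-⅕) = -⅗)
C = -4524
C*(S(-3, -1)*(-23)) = -(-13572)*(-23)/5 = -4524*69/5 = -312156/5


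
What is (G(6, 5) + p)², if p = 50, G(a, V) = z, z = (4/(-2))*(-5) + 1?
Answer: 3721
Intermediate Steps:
z = 11 (z = (4*(-½))*(-5) + 1 = -2*(-5) + 1 = 10 + 1 = 11)
G(a, V) = 11
(G(6, 5) + p)² = (11 + 50)² = 61² = 3721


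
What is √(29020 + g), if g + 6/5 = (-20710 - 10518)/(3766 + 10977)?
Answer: √157673783007930/73715 ≈ 170.34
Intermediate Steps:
g = -244598/73715 (g = -6/5 + (-20710 - 10518)/(3766 + 10977) = -6/5 - 31228/14743 = -244598/73715 ≈ -3.3182)
√(29020 + g) = √(29020 - 244598/73715) = √(2138964702/73715) = √157673783007930/73715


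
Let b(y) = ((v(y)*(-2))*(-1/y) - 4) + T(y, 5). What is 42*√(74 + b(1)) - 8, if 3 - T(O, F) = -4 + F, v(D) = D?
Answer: -8 + 42*√74 ≈ 353.30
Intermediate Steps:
T(O, F) = 7 - F (T(O, F) = 3 - (-4 + F) = 3 + (4 - F) = 7 - F)
b(y) = 0 (b(y) = ((y*(-2))*(-1/y) - 4) + (7 - 1*5) = ((-2*y)*(-1/y) - 4) + (7 - 5) = (2 - 4) + 2 = -2 + 2 = 0)
42*√(74 + b(1)) - 8 = 42*√(74 + 0) - 8 = 42*√74 - 8 = -8 + 42*√74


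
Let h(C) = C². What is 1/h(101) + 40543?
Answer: 413579144/10201 ≈ 40543.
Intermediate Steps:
1/h(101) + 40543 = 1/(101²) + 40543 = 1/10201 + 40543 = 413579144/10201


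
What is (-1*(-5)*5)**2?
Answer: 625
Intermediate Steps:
(-1*(-5)*5)**2 = (5*5)**2 = 25**2 = 625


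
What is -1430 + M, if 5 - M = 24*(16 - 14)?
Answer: -1473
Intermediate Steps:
M = -43 (M = 5 - 24*(16 - 14) = 5 - 24*2 = 5 - 1*48 = 5 - 48 = -43)
-1430 + M = -1430 - 43 = -1473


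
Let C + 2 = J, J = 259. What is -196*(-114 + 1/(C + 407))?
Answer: 3709055/166 ≈ 22344.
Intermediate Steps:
C = 257 (C = -2 + 259 = 257)
-196*(-114 + 1/(C + 407)) = -196*(-114 + 1/(257 + 407)) = -196*(-114 + 1/664) = -196*(-75695/664) = 3709055/166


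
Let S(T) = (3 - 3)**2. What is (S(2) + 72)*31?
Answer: 2232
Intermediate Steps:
S(T) = 0 (S(T) = 0**2 = 0)
(S(2) + 72)*31 = (0 + 72)*31 = 72*31 = 2232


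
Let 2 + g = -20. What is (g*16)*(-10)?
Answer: 3520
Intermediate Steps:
g = -22 (g = -2 - 20 = -22)
(g*16)*(-10) = -22*16*(-10) = -352*(-10) = 3520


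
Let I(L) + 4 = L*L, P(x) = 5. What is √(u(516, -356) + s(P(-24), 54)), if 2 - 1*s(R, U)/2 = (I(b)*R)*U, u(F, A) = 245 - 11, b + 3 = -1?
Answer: I*√6242 ≈ 79.006*I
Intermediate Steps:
b = -4 (b = -3 - 1 = -4)
u(F, A) = 234
I(L) = -4 + L² (I(L) = -4 + L*L = -4 + L²)
s(R, U) = 4 - 24*R*U (s(R, U) = 4 - 2*(-4 + (-4)²)*R*U = 4 - 2*(-4 + 16)*R*U = 4 - 2*12*R*U = 4 - 24*R*U)
√(u(516, -356) + s(P(-24), 54)) = √(234 + (4 - 24*5*54)) = √(234 + (4 - 6480)) = √(234 - 6476) = √(-6242) = I*√6242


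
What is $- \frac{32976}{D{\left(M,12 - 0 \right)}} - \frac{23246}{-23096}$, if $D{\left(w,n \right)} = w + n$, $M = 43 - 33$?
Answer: $- \frac{190275571}{127028} \approx -1497.9$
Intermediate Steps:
$M = 10$ ($M = 43 - 33 = 10$)
$D{\left(w,n \right)} = n + w$
$- \frac{32976}{D{\left(M,12 - 0 \right)}} - \frac{23246}{-23096} = - \frac{32976}{\left(12 - 0\right) + 10} - \frac{23246}{-23096} = - \frac{32976}{\left(12 + 0\right) + 10} - - \frac{11623}{11548} = - \frac{32976}{12 + 10} + \frac{11623}{11548} = - \frac{32976}{22} + \frac{11623}{11548} = \left(-32976\right) \frac{1}{22} + \frac{11623}{11548} = - \frac{16488}{11} + \frac{11623}{11548} = - \frac{190275571}{127028}$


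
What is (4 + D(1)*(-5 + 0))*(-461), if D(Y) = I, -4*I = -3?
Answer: -461/4 ≈ -115.25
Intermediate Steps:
I = 3/4 (I = -1/4*(-3) = 3/4 ≈ 0.75000)
D(Y) = 3/4
(4 + D(1)*(-5 + 0))*(-461) = (4 + 3*(-5 + 0)/4)*(-461) = (4 + (3/4)*(-5))*(-461) = (4 - 15/4)*(-461) = (1/4)*(-461) = -461/4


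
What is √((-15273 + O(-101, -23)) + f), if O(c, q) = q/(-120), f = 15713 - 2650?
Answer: I*√7955310/60 ≈ 47.009*I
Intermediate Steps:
f = 13063
O(c, q) = -q/120 (O(c, q) = q*(-1/120) = -q/120)
√((-15273 + O(-101, -23)) + f) = √((-15273 - 1/120*(-23)) + 13063) = √((-15273 + 23/120) + 13063) = √(-1832737/120 + 13063) = √(-265177/120) = I*√7955310/60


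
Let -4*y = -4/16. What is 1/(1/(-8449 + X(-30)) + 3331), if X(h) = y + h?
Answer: 135663/451893437 ≈ 0.00030021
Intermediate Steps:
y = 1/16 (y = -(-1)/16 = -¼*(-¼) = 1/16 ≈ 0.062500)
X(h) = 1/16 + h
1/(1/(-8449 + X(-30)) + 3331) = 1/(1/(-8449 + (1/16 - 30)) + 3331) = 1/(1/(-8449 - 479/16) + 3331) = 1/(1/(-135663/16) + 3331) = 1/(-16/135663 + 3331) = 1/(451893437/135663) = 135663/451893437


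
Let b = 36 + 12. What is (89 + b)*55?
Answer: 7535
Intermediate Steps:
b = 48
(89 + b)*55 = (89 + 48)*55 = 137*55 = 7535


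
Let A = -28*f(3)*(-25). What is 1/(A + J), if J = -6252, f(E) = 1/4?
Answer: -1/6077 ≈ -0.00016455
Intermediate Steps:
f(E) = ¼ (f(E) = 1*(¼) = ¼)
A = 175 (A = -28*¼*(-25) = -7*(-25) = 175)
1/(A + J) = 1/(175 - 6252) = 1/(-6077) = -1/6077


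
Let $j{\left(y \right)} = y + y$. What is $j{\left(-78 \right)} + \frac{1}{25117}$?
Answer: $- \frac{3918251}{25117} \approx -156.0$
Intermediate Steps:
$j{\left(y \right)} = 2 y$
$j{\left(-78 \right)} + \frac{1}{25117} = 2 \left(-78\right) + \frac{1}{25117} = -156 + \frac{1}{25117} = - \frac{3918251}{25117}$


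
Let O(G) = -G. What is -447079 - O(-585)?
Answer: -447664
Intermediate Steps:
-447079 - O(-585) = -447079 - (-1)*(-585) = -447079 - 1*585 = -447079 - 585 = -447664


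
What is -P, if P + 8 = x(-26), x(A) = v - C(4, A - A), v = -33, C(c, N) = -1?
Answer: 40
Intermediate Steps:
x(A) = -32 (x(A) = -33 - 1*(-1) = -33 + 1 = -32)
P = -40 (P = -8 - 32 = -40)
-P = -1*(-40) = 40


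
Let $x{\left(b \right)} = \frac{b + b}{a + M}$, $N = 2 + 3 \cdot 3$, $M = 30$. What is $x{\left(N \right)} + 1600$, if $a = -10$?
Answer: $\frac{16011}{10} \approx 1601.1$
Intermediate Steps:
$N = 11$ ($N = 2 + 9 = 11$)
$x{\left(b \right)} = \frac{b}{10}$ ($x{\left(b \right)} = \frac{b + b}{-10 + 30} = \frac{2 b}{20} = 2 b \frac{1}{20} = \frac{b}{10}$)
$x{\left(N \right)} + 1600 = \frac{1}{10} \cdot 11 + 1600 = \frac{11}{10} + 1600 = \frac{16011}{10}$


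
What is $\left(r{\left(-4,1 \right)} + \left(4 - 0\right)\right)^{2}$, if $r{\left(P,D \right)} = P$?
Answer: $0$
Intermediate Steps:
$\left(r{\left(-4,1 \right)} + \left(4 - 0\right)\right)^{2} = \left(-4 + \left(4 - 0\right)\right)^{2} = \left(-4 + \left(4 + 0\right)\right)^{2} = \left(-4 + 4\right)^{2} = 0^{2} = 0$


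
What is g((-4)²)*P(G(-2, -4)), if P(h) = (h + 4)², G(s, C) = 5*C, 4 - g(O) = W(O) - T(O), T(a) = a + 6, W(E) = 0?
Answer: 6656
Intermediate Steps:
T(a) = 6 + a
g(O) = 10 + O (g(O) = 4 - (0 - (6 + O)) = 4 - (0 + (-6 - O)) = 4 - (-6 - O) = 4 + (6 + O) = 10 + O)
P(h) = (4 + h)²
g((-4)²)*P(G(-2, -4)) = (10 + (-4)²)*(4 + 5*(-4))² = (10 + 16)*(4 - 20)² = 26*(-16)² = 26*256 = 6656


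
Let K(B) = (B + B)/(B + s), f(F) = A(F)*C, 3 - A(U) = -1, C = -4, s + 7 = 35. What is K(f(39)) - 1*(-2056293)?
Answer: 6168871/3 ≈ 2.0563e+6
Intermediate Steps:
s = 28 (s = -7 + 35 = 28)
A(U) = 4 (A(U) = 3 - 1*(-1) = 3 + 1 = 4)
f(F) = -16 (f(F) = 4*(-4) = -16)
K(B) = 2*B/(28 + B) (K(B) = (B + B)/(B + 28) = (2*B)/(28 + B) = 2*B/(28 + B))
K(f(39)) - 1*(-2056293) = 2*(-16)/(28 - 16) - 1*(-2056293) = 2*(-16)/12 + 2056293 = 2*(-16)*(1/12) + 2056293 = -8/3 + 2056293 = 6168871/3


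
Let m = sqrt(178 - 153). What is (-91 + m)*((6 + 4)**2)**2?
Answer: -860000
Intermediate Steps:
m = 5 (m = sqrt(25) = 5)
(-91 + m)*((6 + 4)**2)**2 = (-91 + 5)*((6 + 4)**2)**2 = -86*(10**2)**2 = -86*100**2 = -86*10000 = -860000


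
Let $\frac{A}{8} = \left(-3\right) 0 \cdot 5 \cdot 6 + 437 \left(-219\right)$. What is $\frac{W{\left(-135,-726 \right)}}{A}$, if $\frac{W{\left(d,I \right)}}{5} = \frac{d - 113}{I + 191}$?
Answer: $- \frac{31}{10240221} \approx -3.0273 \cdot 10^{-6}$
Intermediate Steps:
$W{\left(d,I \right)} = \frac{5 \left(-113 + d\right)}{191 + I}$ ($W{\left(d,I \right)} = 5 \frac{d - 113}{I + 191} = 5 \frac{-113 + d}{191 + I} = \frac{5 \left(-113 + d\right)}{191 + I}$)
$A = -765624$ ($A = 8 \left(\left(-3\right) 0 \cdot 5 \cdot 6 + 437 \left(-219\right)\right) = 8 \left(0 \cdot 5 \cdot 6 - 95703\right) = 8 \left(0 \cdot 6 - 95703\right) = 8 \left(0 - 95703\right) = 8 \left(-95703\right) = -765624$)
$\frac{W{\left(-135,-726 \right)}}{A} = \frac{5 \frac{1}{191 - 726} \left(-113 - 135\right)}{-765624} = 5 \frac{1}{-535} \left(-248\right) \left(- \frac{1}{765624}\right) = 5 \left(- \frac{1}{535}\right) \left(-248\right) \left(- \frac{1}{765624}\right) = \frac{248}{107} \left(- \frac{1}{765624}\right) = - \frac{31}{10240221}$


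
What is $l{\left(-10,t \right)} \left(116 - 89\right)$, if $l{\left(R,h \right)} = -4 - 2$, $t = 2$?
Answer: $-162$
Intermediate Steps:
$l{\left(R,h \right)} = -6$
$l{\left(-10,t \right)} \left(116 - 89\right) = - 6 \left(116 - 89\right) = \left(-6\right) 27 = -162$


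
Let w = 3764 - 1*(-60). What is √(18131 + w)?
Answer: √21955 ≈ 148.17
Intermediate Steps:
w = 3824 (w = 3764 + 60 = 3824)
√(18131 + w) = √(18131 + 3824) = √21955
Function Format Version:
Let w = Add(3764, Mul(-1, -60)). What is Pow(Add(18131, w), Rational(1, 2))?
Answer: Pow(21955, Rational(1, 2)) ≈ 148.17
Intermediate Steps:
w = 3824 (w = Add(3764, 60) = 3824)
Pow(Add(18131, w), Rational(1, 2)) = Pow(Add(18131, 3824), Rational(1, 2)) = Pow(21955, Rational(1, 2))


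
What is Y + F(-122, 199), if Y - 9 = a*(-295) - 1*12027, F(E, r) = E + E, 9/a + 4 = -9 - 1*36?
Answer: -598183/49 ≈ -12208.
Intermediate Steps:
a = -9/49 (a = 9/(-4 + (-9 - 1*36)) = 9/(-4 + (-9 - 36)) = 9/(-4 - 45) = 9/(-49) = 9*(-1/49) = -9/49 ≈ -0.18367)
F(E, r) = 2*E
Y = -586227/49 (Y = 9 + (-9/49*(-295) - 1*12027) = 9 + (2655/49 - 12027) = 9 - 586668/49 = -586227/49 ≈ -11964.)
Y + F(-122, 199) = -586227/49 + 2*(-122) = -586227/49 - 244 = -598183/49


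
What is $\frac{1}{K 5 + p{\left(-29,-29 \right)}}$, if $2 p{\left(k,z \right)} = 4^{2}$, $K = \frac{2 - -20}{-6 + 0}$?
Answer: $- \frac{3}{31} \approx -0.096774$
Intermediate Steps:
$K = - \frac{11}{3}$ ($K = \frac{2 + 20}{-6} = 22 \left(- \frac{1}{6}\right) = - \frac{11}{3} \approx -3.6667$)
$p{\left(k,z \right)} = 8$ ($p{\left(k,z \right)} = \frac{4^{2}}{2} = \frac{1}{2} \cdot 16 = 8$)
$\frac{1}{K 5 + p{\left(-29,-29 \right)}} = \frac{1}{\left(- \frac{11}{3}\right) 5 + 8} = \frac{1}{- \frac{55}{3} + 8} = \frac{1}{- \frac{31}{3}} = - \frac{3}{31}$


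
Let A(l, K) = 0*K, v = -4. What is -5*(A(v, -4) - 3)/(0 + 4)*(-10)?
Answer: -75/2 ≈ -37.500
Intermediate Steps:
A(l, K) = 0
-5*(A(v, -4) - 3)/(0 + 4)*(-10) = -5*(0 - 3)/(0 + 4)*(-10) = -(-15)/4*(-10) = -5*(-¾)*(-10) = (15/4)*(-10) = -75/2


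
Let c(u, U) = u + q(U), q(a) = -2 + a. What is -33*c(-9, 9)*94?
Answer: 6204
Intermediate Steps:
c(u, U) = -2 + U + u (c(u, U) = u + (-2 + U) = -2 + U + u)
-33*c(-9, 9)*94 = -33*(-2 + 9 - 9)*94 = -33*(-2)*94 = 66*94 = 6204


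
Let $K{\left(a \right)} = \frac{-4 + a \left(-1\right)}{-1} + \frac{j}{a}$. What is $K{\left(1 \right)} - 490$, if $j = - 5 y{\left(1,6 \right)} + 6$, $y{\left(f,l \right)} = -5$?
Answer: $-454$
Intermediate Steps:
$j = 31$ ($j = \left(-5\right) \left(-5\right) + 6 = 25 + 6 = 31$)
$K{\left(a \right)} = 4 + a + \frac{31}{a}$ ($K{\left(a \right)} = \frac{-4 + a \left(-1\right)}{-1} + \frac{31}{a} = \left(-4 - a\right) \left(-1\right) + \frac{31}{a} = \left(4 + a\right) + \frac{31}{a} = 4 + a + \frac{31}{a}$)
$K{\left(1 \right)} - 490 = \left(4 + 1 + \frac{31}{1}\right) - 490 = \left(4 + 1 + 31 \cdot 1\right) - 490 = \left(4 + 1 + 31\right) - 490 = 36 - 490 = -454$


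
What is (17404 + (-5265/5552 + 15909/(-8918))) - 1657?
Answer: 389770886877/24756368 ≈ 15744.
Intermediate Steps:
(17404 + (-5265/5552 + 15909/(-8918))) - 1657 = (17404 + (-5265*1/5552 + 15909*(-1/8918))) - 1657 = (17404 + (-5265/5552 - 15909/8918)) - 1657 = (17404 - 67640019/24756368) - 1657 = 430792188653/24756368 - 1657 = 389770886877/24756368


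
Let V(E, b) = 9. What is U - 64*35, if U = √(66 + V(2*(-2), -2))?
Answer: -2240 + 5*√3 ≈ -2231.3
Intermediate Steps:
U = 5*√3 (U = √(66 + 9) = √75 = 5*√3 ≈ 8.6602)
U - 64*35 = 5*√3 - 64*35 = 5*√3 - 2240 = -2240 + 5*√3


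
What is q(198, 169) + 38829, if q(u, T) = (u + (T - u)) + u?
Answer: 39196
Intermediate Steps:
q(u, T) = T + u
q(198, 169) + 38829 = (169 + 198) + 38829 = 367 + 38829 = 39196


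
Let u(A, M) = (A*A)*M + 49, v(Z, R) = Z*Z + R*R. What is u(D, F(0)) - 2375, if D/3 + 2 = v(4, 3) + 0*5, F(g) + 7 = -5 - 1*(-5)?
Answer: -35653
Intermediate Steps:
v(Z, R) = R² + Z² (v(Z, R) = Z² + R² = R² + Z²)
F(g) = -7 (F(g) = -7 + (-5 - 1*(-5)) = -7 + (-5 + 5) = -7 + 0 = -7)
D = 69 (D = -6 + 3*((3² + 4²) + 0*5) = -6 + 3*((9 + 16) + 0) = -6 + 3*(25 + 0) = -6 + 3*25 = -6 + 75 = 69)
u(A, M) = 49 + M*A² (u(A, M) = A²*M + 49 = M*A² + 49 = 49 + M*A²)
u(D, F(0)) - 2375 = (49 - 7*69²) - 2375 = (49 - 7*4761) - 2375 = (49 - 33327) - 2375 = -33278 - 2375 = -35653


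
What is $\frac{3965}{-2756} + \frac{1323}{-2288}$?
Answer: $- \frac{244579}{121264} \approx -2.0169$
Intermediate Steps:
$\frac{3965}{-2756} + \frac{1323}{-2288} = 3965 \left(- \frac{1}{2756}\right) + 1323 \left(- \frac{1}{2288}\right) = - \frac{305}{212} - \frac{1323}{2288} = - \frac{244579}{121264}$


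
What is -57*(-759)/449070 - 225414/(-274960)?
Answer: 269338713/293991160 ≈ 0.91615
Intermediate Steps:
-57*(-759)/449070 - 225414/(-274960) = 43263*(1/449070) - 225414*(-1/274960) = 14421/149690 + 16101/19640 = 269338713/293991160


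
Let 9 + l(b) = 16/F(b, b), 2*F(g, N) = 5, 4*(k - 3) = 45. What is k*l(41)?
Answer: -741/20 ≈ -37.050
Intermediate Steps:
k = 57/4 (k = 3 + (¼)*45 = 3 + 45/4 = 57/4 ≈ 14.250)
F(g, N) = 5/2 (F(g, N) = (½)*5 = 5/2)
l(b) = -13/5 (l(b) = -9 + 16/(5/2) = -9 + 16*(⅖) = -9 + 32/5 = -13/5)
k*l(41) = (57/4)*(-13/5) = -741/20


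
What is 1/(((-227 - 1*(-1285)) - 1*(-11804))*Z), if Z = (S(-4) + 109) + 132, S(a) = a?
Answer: 1/3048294 ≈ 3.2805e-7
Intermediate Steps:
Z = 237 (Z = (-4 + 109) + 132 = 105 + 132 = 237)
1/(((-227 - 1*(-1285)) - 1*(-11804))*Z) = 1/(((-227 - 1*(-1285)) - 1*(-11804))*237) = 1/(((-227 + 1285) + 11804)*237) = 1/((1058 + 11804)*237) = 1/(12862*237) = 1/3048294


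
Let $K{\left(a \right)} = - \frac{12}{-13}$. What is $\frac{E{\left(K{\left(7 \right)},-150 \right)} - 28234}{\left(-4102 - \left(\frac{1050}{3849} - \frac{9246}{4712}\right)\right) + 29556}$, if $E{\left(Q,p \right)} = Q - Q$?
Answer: $- \frac{85344267032}{76946134301} \approx -1.1091$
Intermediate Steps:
$K{\left(a \right)} = \frac{12}{13}$ ($K{\left(a \right)} = \left(-12\right) \left(- \frac{1}{13}\right) = \frac{12}{13}$)
$E{\left(Q,p \right)} = 0$
$\frac{E{\left(K{\left(7 \right)},-150 \right)} - 28234}{\left(-4102 - \left(\frac{1050}{3849} - \frac{9246}{4712}\right)\right) + 29556} = \frac{0 - 28234}{\left(-4102 - \left(\frac{1050}{3849} - \frac{9246}{4712}\right)\right) + 29556} = - \frac{28234}{\left(-4102 - \left(1050 \cdot \frac{1}{3849} - \frac{4623}{2356}\right)\right) + 29556} = - \frac{28234}{\left(-4102 - \left(\frac{350}{1283} - \frac{4623}{2356}\right)\right) + 29556} = - \frac{28234}{\left(-4102 - - \frac{5106709}{3022748}\right) + 29556} = - \frac{28234}{\left(-4102 + \frac{5106709}{3022748}\right) + 29556} = - \frac{28234}{- \frac{12394205587}{3022748} + 29556} = - \frac{28234}{\frac{76946134301}{3022748}} = \left(-28234\right) \frac{3022748}{76946134301} = - \frac{85344267032}{76946134301}$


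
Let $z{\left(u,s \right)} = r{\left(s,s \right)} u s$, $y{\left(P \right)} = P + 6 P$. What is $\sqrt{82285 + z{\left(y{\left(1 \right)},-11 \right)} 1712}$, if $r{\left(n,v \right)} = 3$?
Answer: $i \sqrt{313187} \approx 559.63 i$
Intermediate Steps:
$y{\left(P \right)} = 7 P$
$z{\left(u,s \right)} = 3 s u$ ($z{\left(u,s \right)} = 3 u s = 3 s u$)
$\sqrt{82285 + z{\left(y{\left(1 \right)},-11 \right)} 1712} = \sqrt{82285 + 3 \left(-11\right) 7 \cdot 1 \cdot 1712} = \sqrt{82285 + 3 \left(-11\right) 7 \cdot 1712} = \sqrt{82285 - 395472} = \sqrt{-313187} = i \sqrt{313187}$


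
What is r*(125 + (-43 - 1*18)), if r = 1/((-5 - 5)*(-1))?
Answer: 32/5 ≈ 6.4000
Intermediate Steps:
r = ⅒ (r = 1/(-10*(-1)) = 1/10 = ⅒ ≈ 0.10000)
r*(125 + (-43 - 1*18)) = (125 + (-43 - 1*18))/10 = (125 + (-43 - 18))/10 = (125 - 61)/10 = (⅒)*64 = 32/5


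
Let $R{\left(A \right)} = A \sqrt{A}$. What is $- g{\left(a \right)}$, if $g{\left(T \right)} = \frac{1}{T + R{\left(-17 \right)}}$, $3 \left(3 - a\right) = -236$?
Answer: $- \frac{735}{104242} - \frac{153 i \sqrt{17}}{104242} \approx -0.0070509 - 0.0060516 i$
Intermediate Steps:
$R{\left(A \right)} = A^{\frac{3}{2}}$
$a = \frac{245}{3}$ ($a = 3 - - \frac{236}{3} = 3 + \frac{236}{3} = \frac{245}{3} \approx 81.667$)
$g{\left(T \right)} = \frac{1}{T - 17 i \sqrt{17}}$ ($g{\left(T \right)} = \frac{1}{T + \left(-17\right)^{\frac{3}{2}}} = \frac{1}{T - 17 i \sqrt{17}}$)
$- g{\left(a \right)} = - \frac{1}{\frac{245}{3} - 17 i \sqrt{17}}$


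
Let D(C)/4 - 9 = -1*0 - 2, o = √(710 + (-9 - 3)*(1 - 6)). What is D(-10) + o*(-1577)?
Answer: 28 - 1577*√770 ≈ -43732.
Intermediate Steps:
o = √770 (o = √(710 - 12*(-5)) = √(710 + 60) = √770 ≈ 27.749)
D(C) = 28 (D(C) = 36 + 4*(-1*0 - 2) = 36 + 4*(0 - 2) = 36 + 4*(-2) = 36 - 8 = 28)
D(-10) + o*(-1577) = 28 + √770*(-1577) = 28 - 1577*√770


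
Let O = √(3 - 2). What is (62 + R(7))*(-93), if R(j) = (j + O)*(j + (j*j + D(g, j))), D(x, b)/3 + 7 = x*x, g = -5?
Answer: -87606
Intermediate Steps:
D(x, b) = -21 + 3*x² (D(x, b) = -21 + 3*(x*x) = -21 + 3*x²)
O = 1 (O = √1 = 1)
R(j) = (1 + j)*(54 + j + j²) (R(j) = (j + 1)*(j + (j*j + (-21 + 3*(-5)²))) = (1 + j)*(j + (j² + (-21 + 3*25))) = (1 + j)*(j + (j² + (-21 + 75))) = (1 + j)*(j + (j² + 54)) = (1 + j)*(j + (54 + j²)) = (1 + j)*(54 + j + j²))
(62 + R(7))*(-93) = (62 + (54 + 7³ + 2*7² + 55*7))*(-93) = (62 + (54 + 343 + 2*49 + 385))*(-93) = (62 + (54 + 343 + 98 + 385))*(-93) = (62 + 880)*(-93) = 942*(-93) = -87606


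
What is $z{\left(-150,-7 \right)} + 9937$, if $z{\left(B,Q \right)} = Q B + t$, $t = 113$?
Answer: $11100$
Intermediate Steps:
$z{\left(B,Q \right)} = 113 + B Q$ ($z{\left(B,Q \right)} = Q B + 113 = B Q + 113 = 113 + B Q$)
$z{\left(-150,-7 \right)} + 9937 = \left(113 - -1050\right) + 9937 = \left(113 + 1050\right) + 9937 = 1163 + 9937 = 11100$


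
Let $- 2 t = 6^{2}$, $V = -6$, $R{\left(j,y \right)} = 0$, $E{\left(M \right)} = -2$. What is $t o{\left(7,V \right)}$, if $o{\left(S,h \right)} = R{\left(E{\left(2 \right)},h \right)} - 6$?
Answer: $108$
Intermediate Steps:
$o{\left(S,h \right)} = -6$ ($o{\left(S,h \right)} = 0 - 6 = -6$)
$t = -18$ ($t = - \frac{6^{2}}{2} = \left(- \frac{1}{2}\right) 36 = -18$)
$t o{\left(7,V \right)} = \left(-18\right) \left(-6\right) = 108$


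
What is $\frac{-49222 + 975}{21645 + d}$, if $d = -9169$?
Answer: $- \frac{48247}{12476} \approx -3.8672$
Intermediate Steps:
$\frac{-49222 + 975}{21645 + d} = \frac{-49222 + 975}{21645 - 9169} = - \frac{48247}{12476}$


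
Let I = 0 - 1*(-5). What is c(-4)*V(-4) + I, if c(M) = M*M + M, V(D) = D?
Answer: -43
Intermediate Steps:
I = 5 (I = 0 + 5 = 5)
c(M) = M + M² (c(M) = M² + M = M + M²)
c(-4)*V(-4) + I = -4*(1 - 4)*(-4) + 5 = -4*(-3)*(-4) + 5 = 12*(-4) + 5 = -48 + 5 = -43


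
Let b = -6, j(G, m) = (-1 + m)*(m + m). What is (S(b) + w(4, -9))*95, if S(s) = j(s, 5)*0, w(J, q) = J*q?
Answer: -3420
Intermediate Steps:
j(G, m) = 2*m*(-1 + m) (j(G, m) = (-1 + m)*(2*m) = 2*m*(-1 + m))
S(s) = 0 (S(s) = (2*5*(-1 + 5))*0 = (2*5*4)*0 = 40*0 = 0)
(S(b) + w(4, -9))*95 = (0 + 4*(-9))*95 = (0 - 36)*95 = -36*95 = -3420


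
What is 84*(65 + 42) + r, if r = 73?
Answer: 9061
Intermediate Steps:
84*(65 + 42) + r = 84*(65 + 42) + 73 = 84*107 + 73 = 8988 + 73 = 9061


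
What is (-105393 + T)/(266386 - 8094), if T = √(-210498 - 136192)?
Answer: -105393/258292 + I*√346690/258292 ≈ -0.40804 + 0.0022796*I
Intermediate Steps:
T = I*√346690 (T = √(-346690) = I*√346690 ≈ 588.8*I)
(-105393 + T)/(266386 - 8094) = (-105393 + I*√346690)/(266386 - 8094) = (-105393 + I*√346690)/258292 = (-105393 + I*√346690)*(1/258292) = -105393/258292 + I*√346690/258292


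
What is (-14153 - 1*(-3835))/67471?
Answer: -10318/67471 ≈ -0.15293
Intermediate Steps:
(-14153 - 1*(-3835))/67471 = (-14153 + 3835)*(1/67471) = -10318*1/67471 = -10318/67471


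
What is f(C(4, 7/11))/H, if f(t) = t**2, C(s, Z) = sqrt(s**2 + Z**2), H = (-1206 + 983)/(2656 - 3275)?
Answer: 1228715/26983 ≈ 45.537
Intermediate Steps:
H = 223/619 (H = -223/(-619) = -223*(-1/619) = 223/619 ≈ 0.36026)
C(s, Z) = sqrt(Z**2 + s**2)
f(C(4, 7/11))/H = (sqrt((7/11)**2 + 4**2))**2/(223/619) = (sqrt((7*(1/11))**2 + 16))**2*(619/223) = (sqrt((7/11)**2 + 16))**2*(619/223) = (sqrt(49/121 + 16))**2*(619/223) = (sqrt(1985/121))**2*(619/223) = (sqrt(1985)/11)**2*(619/223) = (1985/121)*(619/223) = 1228715/26983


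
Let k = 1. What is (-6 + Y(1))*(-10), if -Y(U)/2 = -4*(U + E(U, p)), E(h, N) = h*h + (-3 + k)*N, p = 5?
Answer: 700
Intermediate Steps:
E(h, N) = h² - 2*N (E(h, N) = h*h + (-3 + 1)*N = h² - 2*N)
Y(U) = -80 + 8*U + 8*U² (Y(U) = -(-8)*(U + (U² - 2*5)) = -(-8)*(U + (U² - 10)) = -(-8)*(U + (-10 + U²)) = -(-8)*(-10 + U + U²) = -2*(40 - 4*U - 4*U²) = -80 + 8*U + 8*U²)
(-6 + Y(1))*(-10) = (-6 + (-80 + 8*1 + 8*1²))*(-10) = (-6 + (-80 + 8 + 8*1))*(-10) = (-6 + (-80 + 8 + 8))*(-10) = (-6 - 64)*(-10) = -70*(-10) = 700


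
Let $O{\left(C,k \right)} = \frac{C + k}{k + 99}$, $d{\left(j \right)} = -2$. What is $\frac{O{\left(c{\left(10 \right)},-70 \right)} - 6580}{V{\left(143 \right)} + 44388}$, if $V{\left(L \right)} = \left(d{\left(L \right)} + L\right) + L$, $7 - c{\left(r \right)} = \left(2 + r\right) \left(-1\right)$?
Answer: $- \frac{190871}{1295488} \approx -0.14734$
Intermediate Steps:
$c{\left(r \right)} = 9 + r$ ($c{\left(r \right)} = 7 - \left(2 + r\right) \left(-1\right) = 7 - \left(-2 - r\right) = 7 + \left(2 + r\right) = 9 + r$)
$V{\left(L \right)} = -2 + 2 L$ ($V{\left(L \right)} = \left(-2 + L\right) + L = -2 + 2 L$)
$O{\left(C,k \right)} = \frac{C + k}{99 + k}$
$\frac{O{\left(c{\left(10 \right)},-70 \right)} - 6580}{V{\left(143 \right)} + 44388} = \frac{\frac{\left(9 + 10\right) - 70}{99 - 70} - 6580}{\left(-2 + 2 \cdot 143\right) + 44388} = \frac{\frac{19 - 70}{29} - 6580}{\left(-2 + 286\right) + 44388} = \frac{\frac{1}{29} \left(-51\right) - 6580}{284 + 44388} = \frac{- \frac{51}{29} - 6580}{44672} = \left(- \frac{190871}{29}\right) \frac{1}{44672} = - \frac{190871}{1295488}$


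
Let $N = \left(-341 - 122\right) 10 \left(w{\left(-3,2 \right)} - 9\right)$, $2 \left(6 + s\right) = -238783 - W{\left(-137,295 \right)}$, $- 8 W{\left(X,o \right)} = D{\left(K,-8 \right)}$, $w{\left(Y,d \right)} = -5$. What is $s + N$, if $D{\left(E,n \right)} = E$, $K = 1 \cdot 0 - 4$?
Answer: $- \frac{218311}{4} \approx -54578.0$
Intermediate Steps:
$K = -4$ ($K = 0 - 4 = -4$)
$W{\left(X,o \right)} = \frac{1}{2}$ ($W{\left(X,o \right)} = \left(- \frac{1}{8}\right) \left(-4\right) = \frac{1}{2}$)
$s = - \frac{477591}{4}$ ($s = -6 + \frac{-238783 - \frac{1}{2}}{2} = -6 + \frac{1}{2} \left(- \frac{477567}{2}\right) = -6 - \frac{477567}{4} = - \frac{477591}{4} \approx -1.194 \cdot 10^{5}$)
$N = 64820$ ($N = \left(-341 - 122\right) 10 \left(-5 - 9\right) = - 463 \cdot 10 \left(-14\right) = \left(-463\right) \left(-140\right) = 64820$)
$s + N = - \frac{477591}{4} + 64820 = - \frac{218311}{4}$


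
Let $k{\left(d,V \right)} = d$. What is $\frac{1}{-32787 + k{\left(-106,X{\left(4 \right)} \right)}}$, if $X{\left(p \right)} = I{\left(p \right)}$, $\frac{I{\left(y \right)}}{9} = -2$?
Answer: $- \frac{1}{32893} \approx -3.0402 \cdot 10^{-5}$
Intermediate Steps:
$I{\left(y \right)} = -18$ ($I{\left(y \right)} = 9 \left(-2\right) = -18$)
$X{\left(p \right)} = -18$
$\frac{1}{-32787 + k{\left(-106,X{\left(4 \right)} \right)}} = \frac{1}{-32787 - 106} = \frac{1}{-32893} = - \frac{1}{32893}$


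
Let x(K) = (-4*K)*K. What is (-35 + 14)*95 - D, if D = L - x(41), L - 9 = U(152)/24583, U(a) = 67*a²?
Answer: -216108392/24583 ≈ -8791.0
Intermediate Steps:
x(K) = -4*K²
L = 1769215/24583 (L = 9 + (67*152²)/24583 = 9 + (67*23104)*(1/24583) = 9 + 1547968*(1/24583) = 9 + 1547968/24583 = 1769215/24583 ≈ 71.969)
D = 167065307/24583 (D = 1769215/24583 - (-4)*41² = 1769215/24583 - (-4)*1681 = 1769215/24583 - 1*(-6724) = 1769215/24583 + 6724 = 167065307/24583 ≈ 6796.0)
(-35 + 14)*95 - D = (-35 + 14)*95 - 1*167065307/24583 = -21*95 - 167065307/24583 = -1995 - 167065307/24583 = -216108392/24583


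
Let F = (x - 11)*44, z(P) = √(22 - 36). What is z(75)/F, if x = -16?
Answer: -I*√14/1188 ≈ -0.0031495*I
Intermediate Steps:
z(P) = I*√14 (z(P) = √(-14) = I*√14)
F = -1188 (F = (-16 - 11)*44 = -27*44 = -1188)
z(75)/F = (I*√14)/(-1188) = (I*√14)*(-1/1188) = -I*√14/1188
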